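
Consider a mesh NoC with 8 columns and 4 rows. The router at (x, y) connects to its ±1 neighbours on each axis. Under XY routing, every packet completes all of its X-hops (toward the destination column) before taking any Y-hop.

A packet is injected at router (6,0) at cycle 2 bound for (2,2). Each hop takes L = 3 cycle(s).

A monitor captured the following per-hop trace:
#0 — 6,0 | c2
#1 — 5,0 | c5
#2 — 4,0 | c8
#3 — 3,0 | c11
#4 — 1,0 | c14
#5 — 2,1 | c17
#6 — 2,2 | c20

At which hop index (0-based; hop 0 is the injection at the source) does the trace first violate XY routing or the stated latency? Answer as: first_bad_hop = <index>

  1: Δx=-1 Δy=+0 Δt=3 [ok]
  2: Δx=-1 Δy=+0 Δt=3 [ok]
  3: Δx=-1 Δy=+0 Δt=3 [ok]
  4: Δx=-2 Δy=+0 Δt=3 [BAD: non-unit step]

first_bad_hop = 4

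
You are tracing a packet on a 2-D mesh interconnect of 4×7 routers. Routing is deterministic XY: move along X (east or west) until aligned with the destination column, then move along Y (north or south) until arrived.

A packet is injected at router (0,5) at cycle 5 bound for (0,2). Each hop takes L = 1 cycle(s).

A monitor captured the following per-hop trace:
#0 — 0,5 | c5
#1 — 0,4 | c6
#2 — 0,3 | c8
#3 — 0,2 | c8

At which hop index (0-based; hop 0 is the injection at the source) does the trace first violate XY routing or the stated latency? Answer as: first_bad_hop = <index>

first_bad_hop = 2

check 1→ d=(0,-1) cyc+1: ok
check 2→ d=(0,-1) cyc+2: BAD: Δcyc=2≠L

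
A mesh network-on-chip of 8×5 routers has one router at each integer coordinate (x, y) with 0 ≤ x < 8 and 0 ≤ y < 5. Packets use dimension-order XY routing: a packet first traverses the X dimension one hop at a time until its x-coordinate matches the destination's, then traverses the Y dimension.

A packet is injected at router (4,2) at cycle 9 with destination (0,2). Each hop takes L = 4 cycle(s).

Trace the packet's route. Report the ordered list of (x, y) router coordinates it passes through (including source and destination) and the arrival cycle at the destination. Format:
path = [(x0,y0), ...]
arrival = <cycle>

#0 — 4,2 | c9
#1 — 3,2 | c13 | W
#2 — 2,2 | c17 | W
#3 — 1,2 | c21 | W
#4 — 0,2 | c25 | W

path = [(4,2), (3,2), (2,2), (1,2), (0,2)]
arrival = 25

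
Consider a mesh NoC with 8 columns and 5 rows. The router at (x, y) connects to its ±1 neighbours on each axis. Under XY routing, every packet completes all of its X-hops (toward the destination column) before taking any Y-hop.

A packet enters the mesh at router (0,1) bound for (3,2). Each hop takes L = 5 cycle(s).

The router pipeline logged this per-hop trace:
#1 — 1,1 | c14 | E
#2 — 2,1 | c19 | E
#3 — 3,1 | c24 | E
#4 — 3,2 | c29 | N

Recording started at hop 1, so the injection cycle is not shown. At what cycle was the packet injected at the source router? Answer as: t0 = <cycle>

t0 = 9

The first recorded entry is hop 1 at cycle 14.
So t0 = 14 − 1·5 = 9.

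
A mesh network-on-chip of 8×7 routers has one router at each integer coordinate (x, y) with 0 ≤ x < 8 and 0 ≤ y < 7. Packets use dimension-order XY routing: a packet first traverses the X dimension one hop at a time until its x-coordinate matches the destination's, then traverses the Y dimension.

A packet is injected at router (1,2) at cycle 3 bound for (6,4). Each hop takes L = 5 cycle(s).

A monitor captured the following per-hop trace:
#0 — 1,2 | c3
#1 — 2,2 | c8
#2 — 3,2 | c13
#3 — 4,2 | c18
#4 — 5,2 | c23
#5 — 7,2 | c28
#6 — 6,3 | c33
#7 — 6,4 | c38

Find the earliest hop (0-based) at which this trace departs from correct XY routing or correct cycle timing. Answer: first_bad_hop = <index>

hop 1: step (+1,+0), +5 cyc — ok
hop 2: step (+1,+0), +5 cyc — ok
hop 3: step (+1,+0), +5 cyc — ok
hop 4: step (+1,+0), +5 cyc — ok
hop 5: step (+2,+0), +5 cyc — BAD: non-unit step

first_bad_hop = 5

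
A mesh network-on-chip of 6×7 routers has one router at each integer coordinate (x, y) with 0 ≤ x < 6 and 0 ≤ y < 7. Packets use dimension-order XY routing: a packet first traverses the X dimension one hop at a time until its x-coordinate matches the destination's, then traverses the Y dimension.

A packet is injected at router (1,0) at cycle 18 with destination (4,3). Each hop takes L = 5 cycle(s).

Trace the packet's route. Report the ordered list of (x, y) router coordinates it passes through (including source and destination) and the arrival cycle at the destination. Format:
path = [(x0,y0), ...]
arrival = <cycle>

path = [(1,0), (2,0), (3,0), (4,0), (4,1), (4,2), (4,3)]
arrival = 48

src (1,0)  cyc=18
E→(2,0)  cyc=23
E→(3,0)  cyc=28
E→(4,0)  cyc=33
N→(4,1)  cyc=38
N→(4,2)  cyc=43
N→(4,3)  cyc=48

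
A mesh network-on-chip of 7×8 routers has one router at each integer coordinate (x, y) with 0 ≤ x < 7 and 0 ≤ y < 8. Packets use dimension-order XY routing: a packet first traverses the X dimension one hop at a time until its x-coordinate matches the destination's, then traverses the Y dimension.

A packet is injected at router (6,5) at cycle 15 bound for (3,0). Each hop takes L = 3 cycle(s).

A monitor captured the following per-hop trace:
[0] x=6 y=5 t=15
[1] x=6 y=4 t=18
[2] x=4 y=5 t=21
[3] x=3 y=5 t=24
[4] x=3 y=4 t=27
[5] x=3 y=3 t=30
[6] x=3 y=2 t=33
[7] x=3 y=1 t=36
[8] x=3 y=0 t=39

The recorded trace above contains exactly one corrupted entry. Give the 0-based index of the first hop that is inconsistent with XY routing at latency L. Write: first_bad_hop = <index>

check 1→ d=(0,-1) cyc+3: BAD: Y-move but x=6≠3

first_bad_hop = 1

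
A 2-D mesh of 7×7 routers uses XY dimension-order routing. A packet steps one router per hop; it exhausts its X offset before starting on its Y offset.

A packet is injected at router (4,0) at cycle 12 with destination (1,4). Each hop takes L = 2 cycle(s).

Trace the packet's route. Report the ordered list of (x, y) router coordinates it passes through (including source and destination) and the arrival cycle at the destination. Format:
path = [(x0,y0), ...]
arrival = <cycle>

path = [(4,0), (3,0), (2,0), (1,0), (1,1), (1,2), (1,3), (1,4)]
arrival = 26

#0 — 4,0 | c12
#1 — 3,0 | c14 | W
#2 — 2,0 | c16 | W
#3 — 1,0 | c18 | W
#4 — 1,1 | c20 | N
#5 — 1,2 | c22 | N
#6 — 1,3 | c24 | N
#7 — 1,4 | c26 | N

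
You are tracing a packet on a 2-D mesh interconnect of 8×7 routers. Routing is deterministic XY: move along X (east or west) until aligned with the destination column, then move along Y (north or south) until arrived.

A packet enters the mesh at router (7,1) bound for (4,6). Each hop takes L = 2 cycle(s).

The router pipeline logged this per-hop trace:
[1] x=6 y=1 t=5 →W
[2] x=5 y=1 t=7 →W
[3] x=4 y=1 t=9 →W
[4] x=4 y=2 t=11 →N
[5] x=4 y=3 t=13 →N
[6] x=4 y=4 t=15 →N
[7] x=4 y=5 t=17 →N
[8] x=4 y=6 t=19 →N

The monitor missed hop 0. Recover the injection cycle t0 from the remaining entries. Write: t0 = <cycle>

Hop 1 reached at cycle 5; hop k is at t0 + k·L.
So t0 = 5 − 1·2 = 3.

t0 = 3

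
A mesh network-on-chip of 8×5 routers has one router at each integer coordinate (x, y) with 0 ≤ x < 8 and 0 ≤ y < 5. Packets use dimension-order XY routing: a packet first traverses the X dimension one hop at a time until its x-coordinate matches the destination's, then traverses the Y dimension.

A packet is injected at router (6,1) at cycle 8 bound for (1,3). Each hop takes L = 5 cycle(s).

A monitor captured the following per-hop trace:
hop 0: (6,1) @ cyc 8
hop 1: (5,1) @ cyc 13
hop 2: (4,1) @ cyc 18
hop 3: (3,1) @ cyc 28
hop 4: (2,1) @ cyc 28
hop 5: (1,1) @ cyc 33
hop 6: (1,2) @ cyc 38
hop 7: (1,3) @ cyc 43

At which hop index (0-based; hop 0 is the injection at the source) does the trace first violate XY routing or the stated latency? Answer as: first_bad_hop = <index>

first_bad_hop = 3

hop 1: step (-1,+0), +5 cyc — ok
hop 2: step (-1,+0), +5 cyc — ok
hop 3: step (-1,+0), +10 cyc — BAD: Δcyc=10≠L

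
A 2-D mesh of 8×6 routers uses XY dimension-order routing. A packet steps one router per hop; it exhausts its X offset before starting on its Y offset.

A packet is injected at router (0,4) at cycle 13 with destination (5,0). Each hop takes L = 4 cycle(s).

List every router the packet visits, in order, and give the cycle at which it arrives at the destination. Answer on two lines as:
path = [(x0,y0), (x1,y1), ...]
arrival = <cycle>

[0] x=0 y=4 t=13
[1] x=1 y=4 t=17 →E
[2] x=2 y=4 t=21 →E
[3] x=3 y=4 t=25 →E
[4] x=4 y=4 t=29 →E
[5] x=5 y=4 t=33 →E
[6] x=5 y=3 t=37 →S
[7] x=5 y=2 t=41 →S
[8] x=5 y=1 t=45 →S
[9] x=5 y=0 t=49 →S

path = [(0,4), (1,4), (2,4), (3,4), (4,4), (5,4), (5,3), (5,2), (5,1), (5,0)]
arrival = 49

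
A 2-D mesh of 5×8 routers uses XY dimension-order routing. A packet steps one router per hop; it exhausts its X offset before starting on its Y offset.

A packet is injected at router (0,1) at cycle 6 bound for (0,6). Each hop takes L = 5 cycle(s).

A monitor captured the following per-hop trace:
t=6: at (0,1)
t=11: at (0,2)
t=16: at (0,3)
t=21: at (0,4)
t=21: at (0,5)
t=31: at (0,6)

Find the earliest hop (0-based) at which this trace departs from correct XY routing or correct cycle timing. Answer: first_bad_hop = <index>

first_bad_hop = 4

hop 1: step (+0,+1), +5 cyc — ok
hop 2: step (+0,+1), +5 cyc — ok
hop 3: step (+0,+1), +5 cyc — ok
hop 4: step (+0,+1), +0 cyc — BAD: Δcyc=0≠L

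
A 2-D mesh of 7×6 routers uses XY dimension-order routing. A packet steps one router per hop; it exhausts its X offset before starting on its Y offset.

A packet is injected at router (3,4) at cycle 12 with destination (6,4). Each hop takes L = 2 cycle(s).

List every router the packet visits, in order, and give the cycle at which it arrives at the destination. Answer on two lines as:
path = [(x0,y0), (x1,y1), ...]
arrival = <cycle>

#0 — 3,4 | c12
#1 — 4,4 | c14 | E
#2 — 5,4 | c16 | E
#3 — 6,4 | c18 | E

path = [(3,4), (4,4), (5,4), (6,4)]
arrival = 18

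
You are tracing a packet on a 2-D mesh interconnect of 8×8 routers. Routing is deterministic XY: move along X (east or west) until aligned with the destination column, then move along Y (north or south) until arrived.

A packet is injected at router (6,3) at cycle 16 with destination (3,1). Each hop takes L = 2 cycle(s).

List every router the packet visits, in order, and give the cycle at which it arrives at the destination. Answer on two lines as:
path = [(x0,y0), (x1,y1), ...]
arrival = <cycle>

path = [(6,3), (5,3), (4,3), (3,3), (3,2), (3,1)]
arrival = 26

  0. router=(6,3) cycle=16 (inject)
  1. router=(5,3) cycle=18 dir=W
  2. router=(4,3) cycle=20 dir=W
  3. router=(3,3) cycle=22 dir=W
  4. router=(3,2) cycle=24 dir=S
  5. router=(3,1) cycle=26 dir=S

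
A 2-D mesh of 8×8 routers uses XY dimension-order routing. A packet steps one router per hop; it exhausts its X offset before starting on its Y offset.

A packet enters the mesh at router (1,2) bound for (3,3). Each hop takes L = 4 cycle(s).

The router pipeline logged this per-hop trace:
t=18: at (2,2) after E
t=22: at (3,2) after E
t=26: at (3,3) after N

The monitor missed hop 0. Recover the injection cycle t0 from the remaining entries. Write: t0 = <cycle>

At hop 1 the cycle is 18; in general cyc_k = t0 + kL.
t0 = cyc[1] − L = 18 − 4 = 14.

t0 = 14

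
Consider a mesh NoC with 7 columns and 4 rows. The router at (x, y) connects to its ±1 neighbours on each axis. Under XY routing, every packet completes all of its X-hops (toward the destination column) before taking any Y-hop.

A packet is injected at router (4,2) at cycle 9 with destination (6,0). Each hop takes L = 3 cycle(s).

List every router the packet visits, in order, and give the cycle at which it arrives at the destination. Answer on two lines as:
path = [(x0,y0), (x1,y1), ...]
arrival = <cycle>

path = [(4,2), (5,2), (6,2), (6,1), (6,0)]
arrival = 21

[0] x=4 y=2 t=9
[1] x=5 y=2 t=12 →E
[2] x=6 y=2 t=15 →E
[3] x=6 y=1 t=18 →S
[4] x=6 y=0 t=21 →S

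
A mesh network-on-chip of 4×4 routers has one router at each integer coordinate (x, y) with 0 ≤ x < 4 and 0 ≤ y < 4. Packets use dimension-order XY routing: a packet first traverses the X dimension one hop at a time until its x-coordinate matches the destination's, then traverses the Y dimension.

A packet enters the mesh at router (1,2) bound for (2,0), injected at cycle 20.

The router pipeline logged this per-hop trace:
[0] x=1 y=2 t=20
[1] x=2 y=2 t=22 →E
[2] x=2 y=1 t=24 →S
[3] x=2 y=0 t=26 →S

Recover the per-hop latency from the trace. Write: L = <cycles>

Between hops 0 and 1 the cycle counter advances 22 − 20 = 2.
One hop costs L cycles, so L = 2.

L = 2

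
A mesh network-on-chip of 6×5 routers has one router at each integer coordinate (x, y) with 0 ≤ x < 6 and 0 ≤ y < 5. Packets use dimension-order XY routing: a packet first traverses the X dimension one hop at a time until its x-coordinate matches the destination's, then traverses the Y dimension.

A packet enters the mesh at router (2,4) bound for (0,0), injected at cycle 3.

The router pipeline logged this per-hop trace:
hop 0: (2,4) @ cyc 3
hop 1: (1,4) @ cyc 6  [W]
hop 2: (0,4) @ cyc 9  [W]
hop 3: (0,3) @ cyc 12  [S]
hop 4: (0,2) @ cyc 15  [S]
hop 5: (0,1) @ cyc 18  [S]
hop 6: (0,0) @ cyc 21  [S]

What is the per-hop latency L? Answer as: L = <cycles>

L = 3

From hop 0 (3) to hop 1 (6): +3 cycles.
Each hop adds L, hence L = 3.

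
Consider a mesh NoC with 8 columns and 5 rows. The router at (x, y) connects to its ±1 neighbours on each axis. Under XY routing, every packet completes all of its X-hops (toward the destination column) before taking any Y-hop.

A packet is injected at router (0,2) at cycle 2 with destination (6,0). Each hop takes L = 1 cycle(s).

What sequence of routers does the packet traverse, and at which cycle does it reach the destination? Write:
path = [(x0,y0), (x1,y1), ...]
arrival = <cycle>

  0. router=(0,2) cycle=2 (inject)
  1. router=(1,2) cycle=3 dir=E
  2. router=(2,2) cycle=4 dir=E
  3. router=(3,2) cycle=5 dir=E
  4. router=(4,2) cycle=6 dir=E
  5. router=(5,2) cycle=7 dir=E
  6. router=(6,2) cycle=8 dir=E
  7. router=(6,1) cycle=9 dir=S
  8. router=(6,0) cycle=10 dir=S

path = [(0,2), (1,2), (2,2), (3,2), (4,2), (5,2), (6,2), (6,1), (6,0)]
arrival = 10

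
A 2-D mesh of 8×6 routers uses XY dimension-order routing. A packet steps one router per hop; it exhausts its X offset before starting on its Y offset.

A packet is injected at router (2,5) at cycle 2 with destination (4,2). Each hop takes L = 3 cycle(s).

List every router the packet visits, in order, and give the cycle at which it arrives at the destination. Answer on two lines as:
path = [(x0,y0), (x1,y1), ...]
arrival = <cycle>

path = [(2,5), (3,5), (4,5), (4,4), (4,3), (4,2)]
arrival = 17

t=2: at (2,5)
t=5: at (3,5) after E
t=8: at (4,5) after E
t=11: at (4,4) after S
t=14: at (4,3) after S
t=17: at (4,2) after S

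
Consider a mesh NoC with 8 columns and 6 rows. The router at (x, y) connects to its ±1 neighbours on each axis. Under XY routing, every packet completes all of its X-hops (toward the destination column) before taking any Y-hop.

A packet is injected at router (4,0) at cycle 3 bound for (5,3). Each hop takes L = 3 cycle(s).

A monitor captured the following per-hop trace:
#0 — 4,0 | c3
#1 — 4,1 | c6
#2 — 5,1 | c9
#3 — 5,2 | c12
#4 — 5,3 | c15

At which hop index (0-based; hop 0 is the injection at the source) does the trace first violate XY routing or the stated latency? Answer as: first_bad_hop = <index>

hop 1: step (+0,+1), +3 cyc — BAD: Y-move but x=4≠5

first_bad_hop = 1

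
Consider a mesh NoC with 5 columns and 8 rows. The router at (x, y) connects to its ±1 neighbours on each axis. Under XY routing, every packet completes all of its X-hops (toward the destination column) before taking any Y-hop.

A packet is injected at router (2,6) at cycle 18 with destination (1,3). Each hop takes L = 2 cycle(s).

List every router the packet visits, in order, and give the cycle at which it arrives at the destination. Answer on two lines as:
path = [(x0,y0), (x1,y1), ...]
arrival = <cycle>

path = [(2,6), (1,6), (1,5), (1,4), (1,3)]
arrival = 26

#0 — 2,6 | c18
#1 — 1,6 | c20 | W
#2 — 1,5 | c22 | S
#3 — 1,4 | c24 | S
#4 — 1,3 | c26 | S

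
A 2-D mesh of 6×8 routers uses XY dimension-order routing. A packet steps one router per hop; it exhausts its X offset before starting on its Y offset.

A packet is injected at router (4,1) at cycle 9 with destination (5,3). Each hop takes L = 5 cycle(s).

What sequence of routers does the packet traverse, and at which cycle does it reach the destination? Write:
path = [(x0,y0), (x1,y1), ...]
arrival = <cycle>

path = [(4,1), (5,1), (5,2), (5,3)]
arrival = 24

t=9: at (4,1)
t=14: at (5,1) after E
t=19: at (5,2) after N
t=24: at (5,3) after N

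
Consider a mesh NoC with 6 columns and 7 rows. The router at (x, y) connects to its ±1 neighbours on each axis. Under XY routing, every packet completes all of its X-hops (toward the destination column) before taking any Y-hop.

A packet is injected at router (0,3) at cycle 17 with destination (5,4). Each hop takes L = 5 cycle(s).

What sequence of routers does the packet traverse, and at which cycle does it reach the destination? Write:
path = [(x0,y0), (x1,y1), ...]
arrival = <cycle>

#0 — 0,3 | c17
#1 — 1,3 | c22 | E
#2 — 2,3 | c27 | E
#3 — 3,3 | c32 | E
#4 — 4,3 | c37 | E
#5 — 5,3 | c42 | E
#6 — 5,4 | c47 | N

path = [(0,3), (1,3), (2,3), (3,3), (4,3), (5,3), (5,4)]
arrival = 47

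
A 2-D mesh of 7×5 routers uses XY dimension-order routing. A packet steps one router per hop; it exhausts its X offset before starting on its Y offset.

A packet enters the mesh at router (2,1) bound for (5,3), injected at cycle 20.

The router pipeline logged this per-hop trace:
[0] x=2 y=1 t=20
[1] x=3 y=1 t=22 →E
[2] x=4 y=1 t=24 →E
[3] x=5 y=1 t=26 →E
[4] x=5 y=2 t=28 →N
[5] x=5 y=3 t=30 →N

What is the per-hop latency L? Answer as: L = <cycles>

L = 2

Between hops 0 and 1 the cycle counter advances 22 − 20 = 2.
One hop costs L cycles, so L = 2.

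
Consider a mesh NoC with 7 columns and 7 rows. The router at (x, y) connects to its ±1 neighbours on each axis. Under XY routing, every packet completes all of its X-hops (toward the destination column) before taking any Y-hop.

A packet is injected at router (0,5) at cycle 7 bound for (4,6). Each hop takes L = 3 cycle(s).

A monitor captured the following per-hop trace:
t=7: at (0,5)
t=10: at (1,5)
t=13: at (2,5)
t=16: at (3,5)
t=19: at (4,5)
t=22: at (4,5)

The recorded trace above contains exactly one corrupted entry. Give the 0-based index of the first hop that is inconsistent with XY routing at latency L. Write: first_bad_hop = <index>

hop 1: step (+1,+0), +3 cyc — ok
hop 2: step (+1,+0), +3 cyc — ok
hop 3: step (+1,+0), +3 cyc — ok
hop 4: step (+1,+0), +3 cyc — ok
hop 5: step (+0,+0), +3 cyc — BAD: non-unit step

first_bad_hop = 5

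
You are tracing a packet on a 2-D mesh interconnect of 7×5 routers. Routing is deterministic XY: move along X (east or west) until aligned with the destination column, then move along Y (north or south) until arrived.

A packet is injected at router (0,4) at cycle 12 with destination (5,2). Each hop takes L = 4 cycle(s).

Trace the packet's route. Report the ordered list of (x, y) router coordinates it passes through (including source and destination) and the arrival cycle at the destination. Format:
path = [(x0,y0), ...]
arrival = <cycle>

path = [(0,4), (1,4), (2,4), (3,4), (4,4), (5,4), (5,3), (5,2)]
arrival = 40

t=12: at (0,4)
t=16: at (1,4) after E
t=20: at (2,4) after E
t=24: at (3,4) after E
t=28: at (4,4) after E
t=32: at (5,4) after E
t=36: at (5,3) after S
t=40: at (5,2) after S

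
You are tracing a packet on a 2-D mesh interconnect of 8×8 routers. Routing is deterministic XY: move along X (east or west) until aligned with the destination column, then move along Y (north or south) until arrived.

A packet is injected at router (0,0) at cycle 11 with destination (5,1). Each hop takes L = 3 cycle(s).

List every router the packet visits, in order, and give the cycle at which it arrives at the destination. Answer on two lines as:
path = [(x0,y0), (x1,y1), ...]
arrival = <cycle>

path = [(0,0), (1,0), (2,0), (3,0), (4,0), (5,0), (5,1)]
arrival = 29

[0] x=0 y=0 t=11
[1] x=1 y=0 t=14 →E
[2] x=2 y=0 t=17 →E
[3] x=3 y=0 t=20 →E
[4] x=4 y=0 t=23 →E
[5] x=5 y=0 t=26 →E
[6] x=5 y=1 t=29 →N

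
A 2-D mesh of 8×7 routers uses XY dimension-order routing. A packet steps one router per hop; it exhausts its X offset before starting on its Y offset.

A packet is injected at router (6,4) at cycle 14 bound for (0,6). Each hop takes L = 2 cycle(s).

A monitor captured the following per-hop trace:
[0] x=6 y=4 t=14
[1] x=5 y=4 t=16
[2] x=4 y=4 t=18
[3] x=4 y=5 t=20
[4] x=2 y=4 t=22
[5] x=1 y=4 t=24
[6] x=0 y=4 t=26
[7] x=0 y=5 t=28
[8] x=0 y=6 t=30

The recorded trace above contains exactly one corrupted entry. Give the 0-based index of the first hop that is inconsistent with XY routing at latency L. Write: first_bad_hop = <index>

first_bad_hop = 3

hop 1: step (-1,+0), +2 cyc — ok
hop 2: step (-1,+0), +2 cyc — ok
hop 3: step (+0,+1), +2 cyc — BAD: Y-move but x=4≠0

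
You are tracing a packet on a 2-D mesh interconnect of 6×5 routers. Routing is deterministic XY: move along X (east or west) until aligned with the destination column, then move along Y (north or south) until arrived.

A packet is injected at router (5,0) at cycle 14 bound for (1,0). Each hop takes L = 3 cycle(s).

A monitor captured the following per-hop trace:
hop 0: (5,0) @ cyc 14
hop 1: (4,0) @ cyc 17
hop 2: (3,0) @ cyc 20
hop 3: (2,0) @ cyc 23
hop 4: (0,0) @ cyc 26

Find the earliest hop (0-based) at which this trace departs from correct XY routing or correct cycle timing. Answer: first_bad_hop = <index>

[1] (-1,+0) / 3c ⇒ ok
[2] (-1,+0) / 3c ⇒ ok
[3] (-1,+0) / 3c ⇒ ok
[4] (-2,+0) / 3c ⇒ BAD: non-unit step

first_bad_hop = 4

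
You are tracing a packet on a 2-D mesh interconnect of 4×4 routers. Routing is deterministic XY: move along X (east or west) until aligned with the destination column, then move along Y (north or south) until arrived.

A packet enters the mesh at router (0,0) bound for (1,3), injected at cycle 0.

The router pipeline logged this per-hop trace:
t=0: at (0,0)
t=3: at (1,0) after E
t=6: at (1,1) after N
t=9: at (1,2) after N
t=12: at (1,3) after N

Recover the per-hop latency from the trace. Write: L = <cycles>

Between hops 0 and 1 the cycle counter advances 3 − 0 = 3.
One hop costs L cycles, so L = 3.

L = 3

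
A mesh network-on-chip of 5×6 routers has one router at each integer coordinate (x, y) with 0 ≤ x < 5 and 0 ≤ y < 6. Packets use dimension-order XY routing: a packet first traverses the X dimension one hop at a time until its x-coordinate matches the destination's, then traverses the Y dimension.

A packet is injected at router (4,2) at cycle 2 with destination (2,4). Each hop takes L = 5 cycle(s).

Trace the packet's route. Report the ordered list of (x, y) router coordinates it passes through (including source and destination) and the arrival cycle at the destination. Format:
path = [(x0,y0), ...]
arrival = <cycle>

path = [(4,2), (3,2), (2,2), (2,3), (2,4)]
arrival = 22

hop 0: (4,2) @ cyc 2
hop 1: (3,2) @ cyc 7  [W]
hop 2: (2,2) @ cyc 12  [W]
hop 3: (2,3) @ cyc 17  [N]
hop 4: (2,4) @ cyc 22  [N]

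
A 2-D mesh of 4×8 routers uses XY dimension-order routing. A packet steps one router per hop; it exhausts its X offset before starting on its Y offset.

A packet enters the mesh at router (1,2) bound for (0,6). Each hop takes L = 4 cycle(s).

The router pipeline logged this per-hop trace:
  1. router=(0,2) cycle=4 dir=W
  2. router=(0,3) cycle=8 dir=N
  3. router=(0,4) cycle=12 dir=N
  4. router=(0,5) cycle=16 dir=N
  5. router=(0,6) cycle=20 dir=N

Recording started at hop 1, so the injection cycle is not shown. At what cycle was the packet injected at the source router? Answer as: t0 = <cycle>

t0 = 0

The first recorded entry is hop 1 at cycle 4.
t0 = cyc[1] − L = 4 − 4 = 0.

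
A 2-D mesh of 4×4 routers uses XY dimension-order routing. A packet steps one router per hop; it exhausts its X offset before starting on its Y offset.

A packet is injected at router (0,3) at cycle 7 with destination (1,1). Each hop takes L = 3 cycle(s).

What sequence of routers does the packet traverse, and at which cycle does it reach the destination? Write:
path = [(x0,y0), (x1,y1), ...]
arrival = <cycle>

path = [(0,3), (1,3), (1,2), (1,1)]
arrival = 16

#0 — 0,3 | c7
#1 — 1,3 | c10 | E
#2 — 1,2 | c13 | S
#3 — 1,1 | c16 | S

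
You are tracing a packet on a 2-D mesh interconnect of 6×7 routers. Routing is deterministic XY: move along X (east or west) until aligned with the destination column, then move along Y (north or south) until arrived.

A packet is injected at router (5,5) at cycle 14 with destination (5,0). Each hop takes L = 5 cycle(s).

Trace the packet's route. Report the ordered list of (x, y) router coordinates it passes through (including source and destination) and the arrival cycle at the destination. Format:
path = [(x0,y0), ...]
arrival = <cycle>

[0] x=5 y=5 t=14
[1] x=5 y=4 t=19 →S
[2] x=5 y=3 t=24 →S
[3] x=5 y=2 t=29 →S
[4] x=5 y=1 t=34 →S
[5] x=5 y=0 t=39 →S

path = [(5,5), (5,4), (5,3), (5,2), (5,1), (5,0)]
arrival = 39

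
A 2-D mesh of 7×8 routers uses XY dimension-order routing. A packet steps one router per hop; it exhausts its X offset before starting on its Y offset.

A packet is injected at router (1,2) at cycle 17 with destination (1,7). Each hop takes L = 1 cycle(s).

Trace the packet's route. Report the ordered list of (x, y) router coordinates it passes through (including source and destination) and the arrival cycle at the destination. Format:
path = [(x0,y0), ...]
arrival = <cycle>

[0] x=1 y=2 t=17
[1] x=1 y=3 t=18 →N
[2] x=1 y=4 t=19 →N
[3] x=1 y=5 t=20 →N
[4] x=1 y=6 t=21 →N
[5] x=1 y=7 t=22 →N

path = [(1,2), (1,3), (1,4), (1,5), (1,6), (1,7)]
arrival = 22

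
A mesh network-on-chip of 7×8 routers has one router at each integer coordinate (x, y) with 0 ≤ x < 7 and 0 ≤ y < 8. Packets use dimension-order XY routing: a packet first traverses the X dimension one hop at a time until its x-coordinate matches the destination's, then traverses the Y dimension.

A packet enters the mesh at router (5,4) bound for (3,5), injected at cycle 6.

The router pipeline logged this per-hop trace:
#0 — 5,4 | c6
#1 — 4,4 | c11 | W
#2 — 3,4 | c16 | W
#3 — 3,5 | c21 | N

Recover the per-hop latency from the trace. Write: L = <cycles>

L = 5

cyc[1] − cyc[0] = 11 − 6 = 5.
Each hop adds L, hence L = 5.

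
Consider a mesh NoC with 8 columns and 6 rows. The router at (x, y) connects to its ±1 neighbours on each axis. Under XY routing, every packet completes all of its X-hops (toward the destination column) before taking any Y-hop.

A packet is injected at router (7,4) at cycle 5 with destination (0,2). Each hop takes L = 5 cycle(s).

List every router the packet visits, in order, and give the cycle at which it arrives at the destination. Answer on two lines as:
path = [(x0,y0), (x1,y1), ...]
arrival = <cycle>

hop 0: (7,4) @ cyc 5
hop 1: (6,4) @ cyc 10  [W]
hop 2: (5,4) @ cyc 15  [W]
hop 3: (4,4) @ cyc 20  [W]
hop 4: (3,4) @ cyc 25  [W]
hop 5: (2,4) @ cyc 30  [W]
hop 6: (1,4) @ cyc 35  [W]
hop 7: (0,4) @ cyc 40  [W]
hop 8: (0,3) @ cyc 45  [S]
hop 9: (0,2) @ cyc 50  [S]

path = [(7,4), (6,4), (5,4), (4,4), (3,4), (2,4), (1,4), (0,4), (0,3), (0,2)]
arrival = 50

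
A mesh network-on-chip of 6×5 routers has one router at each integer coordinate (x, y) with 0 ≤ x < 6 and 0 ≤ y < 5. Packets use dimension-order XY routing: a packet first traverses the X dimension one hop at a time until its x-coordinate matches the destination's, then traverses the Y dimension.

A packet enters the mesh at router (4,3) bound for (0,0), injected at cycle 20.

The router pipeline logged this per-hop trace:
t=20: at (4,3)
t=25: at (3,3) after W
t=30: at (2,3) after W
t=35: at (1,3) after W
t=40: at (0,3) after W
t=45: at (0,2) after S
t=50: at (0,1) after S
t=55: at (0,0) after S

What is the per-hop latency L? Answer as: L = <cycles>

From hop 0 (20) to hop 1 (25): +5 cycles.
Each hop adds L, hence L = 5.

L = 5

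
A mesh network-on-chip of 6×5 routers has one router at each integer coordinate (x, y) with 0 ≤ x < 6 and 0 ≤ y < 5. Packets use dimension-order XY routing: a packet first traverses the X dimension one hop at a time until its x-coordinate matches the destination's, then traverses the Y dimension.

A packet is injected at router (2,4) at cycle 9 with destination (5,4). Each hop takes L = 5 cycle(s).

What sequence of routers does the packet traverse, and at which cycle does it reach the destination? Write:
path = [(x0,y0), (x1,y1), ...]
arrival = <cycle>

path = [(2,4), (3,4), (4,4), (5,4)]
arrival = 24

  0. router=(2,4) cycle=9 (inject)
  1. router=(3,4) cycle=14 dir=E
  2. router=(4,4) cycle=19 dir=E
  3. router=(5,4) cycle=24 dir=E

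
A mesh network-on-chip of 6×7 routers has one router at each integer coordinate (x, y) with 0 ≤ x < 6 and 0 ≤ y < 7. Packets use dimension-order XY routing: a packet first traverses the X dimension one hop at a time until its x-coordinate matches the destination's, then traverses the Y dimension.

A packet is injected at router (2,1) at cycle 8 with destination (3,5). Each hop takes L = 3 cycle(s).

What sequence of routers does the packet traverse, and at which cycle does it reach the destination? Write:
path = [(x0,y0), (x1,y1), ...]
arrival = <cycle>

path = [(2,1), (3,1), (3,2), (3,3), (3,4), (3,5)]
arrival = 23

hop 0: (2,1) @ cyc 8
hop 1: (3,1) @ cyc 11  [E]
hop 2: (3,2) @ cyc 14  [N]
hop 3: (3,3) @ cyc 17  [N]
hop 4: (3,4) @ cyc 20  [N]
hop 5: (3,5) @ cyc 23  [N]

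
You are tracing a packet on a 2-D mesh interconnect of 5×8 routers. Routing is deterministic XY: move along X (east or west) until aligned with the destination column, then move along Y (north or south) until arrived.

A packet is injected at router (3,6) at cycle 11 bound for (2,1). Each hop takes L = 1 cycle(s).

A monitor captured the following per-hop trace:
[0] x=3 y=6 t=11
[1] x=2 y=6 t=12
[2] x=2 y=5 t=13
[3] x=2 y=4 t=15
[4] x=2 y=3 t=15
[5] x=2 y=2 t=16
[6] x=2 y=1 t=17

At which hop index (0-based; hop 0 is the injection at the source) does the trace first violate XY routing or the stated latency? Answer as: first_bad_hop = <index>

[1] (-1,+0) / 1c ⇒ ok
[2] (+0,-1) / 1c ⇒ ok
[3] (+0,-1) / 2c ⇒ BAD: Δcyc=2≠L

first_bad_hop = 3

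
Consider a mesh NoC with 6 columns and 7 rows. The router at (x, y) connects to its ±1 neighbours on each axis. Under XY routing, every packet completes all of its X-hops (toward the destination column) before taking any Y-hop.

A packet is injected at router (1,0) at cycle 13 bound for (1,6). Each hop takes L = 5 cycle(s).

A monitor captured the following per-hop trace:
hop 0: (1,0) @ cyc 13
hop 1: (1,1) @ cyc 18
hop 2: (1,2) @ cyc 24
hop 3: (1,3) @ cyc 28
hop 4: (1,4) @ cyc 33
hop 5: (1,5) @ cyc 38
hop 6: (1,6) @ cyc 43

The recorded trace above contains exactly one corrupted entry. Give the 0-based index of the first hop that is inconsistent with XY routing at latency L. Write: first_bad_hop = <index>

  1: Δx=+0 Δy=+1 Δt=5 [ok]
  2: Δx=+0 Δy=+1 Δt=6 [BAD: Δcyc=6≠L]

first_bad_hop = 2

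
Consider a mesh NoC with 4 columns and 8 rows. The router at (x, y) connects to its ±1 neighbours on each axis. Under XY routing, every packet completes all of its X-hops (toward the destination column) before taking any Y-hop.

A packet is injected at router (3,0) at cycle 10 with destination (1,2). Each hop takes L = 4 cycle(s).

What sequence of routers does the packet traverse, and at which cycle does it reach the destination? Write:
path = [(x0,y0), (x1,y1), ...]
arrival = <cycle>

src (3,0)  cyc=10
W→(2,0)  cyc=14
W→(1,0)  cyc=18
N→(1,1)  cyc=22
N→(1,2)  cyc=26

path = [(3,0), (2,0), (1,0), (1,1), (1,2)]
arrival = 26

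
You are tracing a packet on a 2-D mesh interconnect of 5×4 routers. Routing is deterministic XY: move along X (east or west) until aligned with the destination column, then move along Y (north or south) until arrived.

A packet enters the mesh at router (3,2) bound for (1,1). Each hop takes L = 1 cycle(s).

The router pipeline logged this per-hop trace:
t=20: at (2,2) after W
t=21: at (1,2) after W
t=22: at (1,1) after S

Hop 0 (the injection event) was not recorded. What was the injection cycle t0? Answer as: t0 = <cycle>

t0 = 19

cyc[1] = 20 and cyc[k] = t0 + k·L for every k.
So t0 = 20 − 1·1 = 19.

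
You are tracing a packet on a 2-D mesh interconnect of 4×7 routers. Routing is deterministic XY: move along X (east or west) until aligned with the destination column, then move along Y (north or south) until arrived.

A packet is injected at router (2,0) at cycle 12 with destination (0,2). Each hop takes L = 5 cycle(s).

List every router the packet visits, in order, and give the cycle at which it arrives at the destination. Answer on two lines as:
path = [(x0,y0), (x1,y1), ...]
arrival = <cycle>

path = [(2,0), (1,0), (0,0), (0,1), (0,2)]
arrival = 32

  0. router=(2,0) cycle=12 (inject)
  1. router=(1,0) cycle=17 dir=W
  2. router=(0,0) cycle=22 dir=W
  3. router=(0,1) cycle=27 dir=N
  4. router=(0,2) cycle=32 dir=N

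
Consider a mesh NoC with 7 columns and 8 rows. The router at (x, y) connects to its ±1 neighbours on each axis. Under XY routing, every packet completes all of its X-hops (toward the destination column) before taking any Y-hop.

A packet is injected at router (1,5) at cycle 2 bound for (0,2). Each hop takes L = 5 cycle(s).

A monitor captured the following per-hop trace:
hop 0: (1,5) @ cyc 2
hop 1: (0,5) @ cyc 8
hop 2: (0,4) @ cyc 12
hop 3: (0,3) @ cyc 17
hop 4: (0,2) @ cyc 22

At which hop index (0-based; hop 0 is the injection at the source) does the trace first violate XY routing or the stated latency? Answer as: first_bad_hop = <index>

check 1→ d=(-1,0) cyc+6: BAD: Δcyc=6≠L

first_bad_hop = 1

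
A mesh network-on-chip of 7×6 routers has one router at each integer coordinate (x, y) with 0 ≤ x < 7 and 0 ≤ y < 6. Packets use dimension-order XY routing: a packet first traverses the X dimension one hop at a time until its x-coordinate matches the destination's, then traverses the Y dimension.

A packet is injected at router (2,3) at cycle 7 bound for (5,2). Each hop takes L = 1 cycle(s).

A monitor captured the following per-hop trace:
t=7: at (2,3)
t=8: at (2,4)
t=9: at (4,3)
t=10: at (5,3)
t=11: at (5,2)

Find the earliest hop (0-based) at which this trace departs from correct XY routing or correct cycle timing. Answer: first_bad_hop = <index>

hop 1: step (+0,+1), +1 cyc — BAD: Y-move but x=2≠5

first_bad_hop = 1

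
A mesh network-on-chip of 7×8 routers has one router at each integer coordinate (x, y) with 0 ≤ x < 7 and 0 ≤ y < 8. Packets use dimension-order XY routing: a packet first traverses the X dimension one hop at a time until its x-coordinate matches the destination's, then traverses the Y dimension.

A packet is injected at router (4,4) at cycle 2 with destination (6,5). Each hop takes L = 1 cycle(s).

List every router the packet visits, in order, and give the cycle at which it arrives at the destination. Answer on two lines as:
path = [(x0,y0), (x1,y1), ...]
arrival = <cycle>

#0 — 4,4 | c2
#1 — 5,4 | c3 | E
#2 — 6,4 | c4 | E
#3 — 6,5 | c5 | N

path = [(4,4), (5,4), (6,4), (6,5)]
arrival = 5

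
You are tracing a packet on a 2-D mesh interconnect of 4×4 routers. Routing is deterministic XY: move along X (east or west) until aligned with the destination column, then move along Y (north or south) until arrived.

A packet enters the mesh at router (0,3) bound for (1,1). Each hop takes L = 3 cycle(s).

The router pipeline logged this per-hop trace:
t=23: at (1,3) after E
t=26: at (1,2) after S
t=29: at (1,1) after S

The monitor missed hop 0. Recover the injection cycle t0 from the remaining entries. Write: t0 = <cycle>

cyc[1] = 23 and cyc[k] = t0 + k·L for every k.
t0 = cyc[1] − L = 23 − 3 = 20.

t0 = 20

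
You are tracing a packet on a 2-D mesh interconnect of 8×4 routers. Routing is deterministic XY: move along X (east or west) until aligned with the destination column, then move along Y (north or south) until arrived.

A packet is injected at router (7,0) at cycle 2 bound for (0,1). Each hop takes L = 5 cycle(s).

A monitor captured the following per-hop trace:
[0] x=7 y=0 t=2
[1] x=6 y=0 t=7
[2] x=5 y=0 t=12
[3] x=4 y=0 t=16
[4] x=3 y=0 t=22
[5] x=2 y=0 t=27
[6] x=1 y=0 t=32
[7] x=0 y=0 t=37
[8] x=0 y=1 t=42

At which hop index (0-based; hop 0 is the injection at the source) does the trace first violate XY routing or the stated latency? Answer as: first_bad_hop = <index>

first_bad_hop = 3

hop 1: step (-1,+0), +5 cyc — ok
hop 2: step (-1,+0), +5 cyc — ok
hop 3: step (-1,+0), +4 cyc — BAD: Δcyc=4≠L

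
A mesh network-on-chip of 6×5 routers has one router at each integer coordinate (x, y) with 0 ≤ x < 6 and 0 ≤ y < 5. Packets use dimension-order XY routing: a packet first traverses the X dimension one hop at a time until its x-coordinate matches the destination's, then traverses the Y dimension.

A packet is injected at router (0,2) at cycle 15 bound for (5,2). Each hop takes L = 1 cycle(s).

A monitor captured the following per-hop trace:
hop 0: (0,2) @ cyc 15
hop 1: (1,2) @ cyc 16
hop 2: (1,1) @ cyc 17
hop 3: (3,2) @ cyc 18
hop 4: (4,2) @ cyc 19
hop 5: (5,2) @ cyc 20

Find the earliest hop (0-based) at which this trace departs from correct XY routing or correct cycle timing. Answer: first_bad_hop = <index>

  1: Δx=+1 Δy=+0 Δt=1 [ok]
  2: Δx=+0 Δy=-1 Δt=1 [BAD: Y-move but x=1≠5]

first_bad_hop = 2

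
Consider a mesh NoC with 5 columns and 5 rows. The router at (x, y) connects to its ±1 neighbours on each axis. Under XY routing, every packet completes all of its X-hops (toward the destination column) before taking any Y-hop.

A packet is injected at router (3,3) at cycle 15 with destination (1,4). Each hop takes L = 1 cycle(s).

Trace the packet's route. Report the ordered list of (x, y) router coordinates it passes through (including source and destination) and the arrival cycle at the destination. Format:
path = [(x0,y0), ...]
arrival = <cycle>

#0 — 3,3 | c15
#1 — 2,3 | c16 | W
#2 — 1,3 | c17 | W
#3 — 1,4 | c18 | N

path = [(3,3), (2,3), (1,3), (1,4)]
arrival = 18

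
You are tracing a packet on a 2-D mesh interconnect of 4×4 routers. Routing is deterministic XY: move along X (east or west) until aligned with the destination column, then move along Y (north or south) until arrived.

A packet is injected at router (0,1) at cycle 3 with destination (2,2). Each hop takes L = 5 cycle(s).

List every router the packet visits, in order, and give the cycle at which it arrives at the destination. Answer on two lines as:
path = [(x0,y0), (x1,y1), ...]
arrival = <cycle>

path = [(0,1), (1,1), (2,1), (2,2)]
arrival = 18

src (0,1)  cyc=3
E→(1,1)  cyc=8
E→(2,1)  cyc=13
N→(2,2)  cyc=18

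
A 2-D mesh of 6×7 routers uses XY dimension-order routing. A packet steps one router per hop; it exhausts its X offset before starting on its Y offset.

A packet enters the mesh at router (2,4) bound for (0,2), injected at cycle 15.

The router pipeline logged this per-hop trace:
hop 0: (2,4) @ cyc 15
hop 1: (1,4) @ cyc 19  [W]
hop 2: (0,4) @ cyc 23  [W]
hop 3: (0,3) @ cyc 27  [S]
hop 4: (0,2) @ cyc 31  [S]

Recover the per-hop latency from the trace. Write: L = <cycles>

From hop 0 (15) to hop 1 (19): +4 cycles.
One hop costs L cycles, so L = 4.

L = 4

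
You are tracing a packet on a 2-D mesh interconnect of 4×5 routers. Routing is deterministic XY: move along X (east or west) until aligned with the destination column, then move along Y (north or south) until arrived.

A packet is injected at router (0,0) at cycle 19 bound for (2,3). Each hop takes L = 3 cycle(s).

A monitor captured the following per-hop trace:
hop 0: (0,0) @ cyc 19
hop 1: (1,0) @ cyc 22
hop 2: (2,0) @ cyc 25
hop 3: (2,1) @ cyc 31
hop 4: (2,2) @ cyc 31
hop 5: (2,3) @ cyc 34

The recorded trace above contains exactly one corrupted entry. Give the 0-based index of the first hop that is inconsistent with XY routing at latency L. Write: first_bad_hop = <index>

  1: Δx=+1 Δy=+0 Δt=3 [ok]
  2: Δx=+1 Δy=+0 Δt=3 [ok]
  3: Δx=+0 Δy=+1 Δt=6 [BAD: Δcyc=6≠L]

first_bad_hop = 3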